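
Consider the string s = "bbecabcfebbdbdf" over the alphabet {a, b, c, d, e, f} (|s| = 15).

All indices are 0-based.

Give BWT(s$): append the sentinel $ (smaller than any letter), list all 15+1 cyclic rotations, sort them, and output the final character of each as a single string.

rank  rotation          last
    0  $bbecabcfebbdbdf  f
    1  abcfebbdbdf$bbec  c
    2  bbdbdf$bbecabcfe  e
    3  bbecabcfebbdbdf$  $
    4  bcfebbdbdf$bbeca  a
    5  bdbdf$bbecabcfeb  b
    6  bdf$bbecabcfebbd  d
    7  becabcfebbdbdf$b  b
    8  cabcfebbdbdf$bbe  e
    9  cfebbdbdf$bbecab  b
   10  dbdf$bbecabcfebb  b
   11  df$bbecabcfebbdb  b
   12  ebbdbdf$bbecabcf  f
   13  ecabcfebbdbdf$bb  b
   14  f$bbecabcfebbdbd  d
   15  febbdbdf$bbecabc  c

fce$abdbebbbfbdc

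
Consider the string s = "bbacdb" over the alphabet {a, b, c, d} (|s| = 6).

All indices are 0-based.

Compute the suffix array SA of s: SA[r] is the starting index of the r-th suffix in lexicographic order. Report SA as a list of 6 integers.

[2, 5, 1, 0, 3, 4]

sorted suffixes:
  #0 SA[0]=2  'acdb'
  #1 SA[1]=5  'b'
  #2 SA[2]=1  'bacdb'
  #3 SA[3]=0  'bbacdb'
  #4 SA[4]=3  'cdb'
  #5 SA[5]=4  'db'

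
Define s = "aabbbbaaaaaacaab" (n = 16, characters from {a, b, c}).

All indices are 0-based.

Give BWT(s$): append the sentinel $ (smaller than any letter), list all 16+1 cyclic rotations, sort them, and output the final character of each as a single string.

bbaaac$aaaaabbbaa

rank  rotation           last
    0  $aabbbbaaaaaacaab  b
    1  aaaaaacaab$aabbbb  b
    2  aaaaacaab$aabbbba  a
    3  aaaacaab$aabbbbaa  a
    4  aaacaab$aabbbbaaa  a
    5  aab$aabbbbaaaaaac  c
    6  aabbbbaaaaaacaab$  $
    7  aacaab$aabbbbaaaa  a
    8  ab$aabbbbaaaaaaca  a
    9  abbbbaaaaaacaab$a  a
   10  acaab$aabbbbaaaaa  a
   11  b$aabbbbaaaaaacaa  a
   12  baaaaaacaab$aabbb  b
   13  bbaaaaaacaab$aabb  b
   14  bbbaaaaaacaab$aab  b
   15  bbbbaaaaaacaab$aa  a
   16  caab$aabbbbaaaaaa  a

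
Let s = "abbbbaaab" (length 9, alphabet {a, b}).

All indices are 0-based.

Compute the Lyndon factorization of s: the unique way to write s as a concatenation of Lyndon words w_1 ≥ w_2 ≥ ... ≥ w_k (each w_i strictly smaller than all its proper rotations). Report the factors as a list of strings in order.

["abbbb", "aaab"]

emit factor 1: 'abbbb' (i=0, period=5)
emit factor 2: 'aaab' (i=5, period=4)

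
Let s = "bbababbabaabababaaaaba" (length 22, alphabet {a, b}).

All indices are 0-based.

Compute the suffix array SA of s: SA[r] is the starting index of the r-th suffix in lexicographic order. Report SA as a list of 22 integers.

rank→(start, suffix):
  0 → (21, 'a')
  1 → (16, 'aaaaba')
  2 → (17, 'aaaba')
  3 → (18, 'aaba')
  4 → (9, 'aabababaaaaba')
  5 → (19, 'aba')
  6 → (14, 'abaaaaba')
  7 → (7, 'abaabababaaaaba')
  8 → (12, 'ababaaaaba')
  9 → (10, 'abababaaaaba')
  10 → (2, 'ababbabaabababaaaaba')
  11 → (4, 'abbabaabababaaaaba')
  12 → (20, 'ba')
  13 → (15, 'baaaaba')
  14 → (8, 'baabababaaaaba')
  15 → (13, 'babaaaaba')
  16 → (6, 'babaabababaaaaba')
  17 → (11, 'bababaaaaba')
  18 → (1, 'bababbabaabababaaaaba')
  19 → (3, 'babbabaabababaaaaba')
  20 → (5, 'bbabaabababaaaaba')
  21 → (0, 'bbababbabaabababaaaaba')

[21, 16, 17, 18, 9, 19, 14, 7, 12, 10, 2, 4, 20, 15, 8, 13, 6, 11, 1, 3, 5, 0]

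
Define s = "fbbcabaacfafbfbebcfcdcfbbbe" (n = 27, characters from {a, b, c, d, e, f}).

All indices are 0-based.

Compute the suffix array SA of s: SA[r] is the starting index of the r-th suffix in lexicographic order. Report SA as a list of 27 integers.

[6, 4, 7, 10, 5, 23, 1, 24, 2, 16, 25, 14, 12, 3, 19, 8, 21, 17, 20, 26, 15, 9, 22, 0, 13, 11, 18]

rank | idx | suffix
   0 |   6 | aacfafbfbebcfcdcfbbbe
   1 |   4 | abaacfafbfbebcfcdcfbbbe
   2 |   7 | acfafbfbebcfcdcfbbbe
   3 |  10 | afbfbebcfcdcfbbbe
   4 |   5 | baacfafbfbebcfcdcfbbbe
   5 |  23 | bbbe
   6 |   1 | bbcabaacfafbfbebcfcdcfbbbe
   7 |  24 | bbe
   8 |   2 | bcabaacfafbfbebcfcdcfbbbe
   9 |  16 | bcfcdcfbbbe
  10 |  25 | be
  11 |  14 | bebcfcdcfbbbe
  12 |  12 | bfbebcfcdcfbbbe
  13 |   3 | cabaacfafbfbebcfcdcfbbbe
  14 |  19 | cdcfbbbe
  15 |   8 | cfafbfbebcfcdcfbbbe
  16 |  21 | cfbbbe
  17 |  17 | cfcdcfbbbe
  18 |  20 | dcfbbbe
  19 |  26 | e
  20 |  15 | ebcfcdcfbbbe
  21 |   9 | fafbfbebcfcdcfbbbe
  22 |  22 | fbbbe
  23 |   0 | fbbcabaacfafbfbebcfcdcfbbbe
  24 |  13 | fbebcfcdcfbbbe
  25 |  11 | fbfbebcfcdcfbbbe
  26 |  18 | fcdcfbbbe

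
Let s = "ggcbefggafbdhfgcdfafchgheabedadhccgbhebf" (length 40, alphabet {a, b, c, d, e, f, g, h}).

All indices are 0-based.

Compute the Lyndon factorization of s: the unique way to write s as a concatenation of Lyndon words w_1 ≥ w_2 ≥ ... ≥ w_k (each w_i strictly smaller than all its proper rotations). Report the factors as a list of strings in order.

["g", "g", "c", "befgg", "afbdhfgcdfafchghe", "abedadhccgbhebf"]

emit factor 1: 'g' (i=0, period=1)
emit factor 2: 'g' (i=1, period=1)
emit factor 3: 'c' (i=2, period=1)
emit factor 4: 'befgg' (i=3, period=5)
emit factor 5: 'afbdhfgcdfafchghe' (i=8, period=17)
emit factor 6: 'abedadhccgbhebf' (i=25, period=15)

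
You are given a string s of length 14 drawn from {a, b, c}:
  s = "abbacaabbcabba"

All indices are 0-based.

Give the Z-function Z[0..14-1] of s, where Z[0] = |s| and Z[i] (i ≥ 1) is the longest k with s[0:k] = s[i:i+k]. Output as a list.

[14, 0, 0, 1, 0, 1, 3, 0, 0, 0, 4, 0, 0, 1]

Z[0]=14
i=1: outside box; Z[1]=0
i=2: outside box; Z[2]=0
i=3: outside box; Z[3]=1 scan→box=[3,4)
i=4: outside box; Z[4]=0
i=5: outside box; Z[5]=1 scan→box=[5,6)
i=6: outside box; Z[6]=3 scan→box=[6,9)
i=7: min(r-i=2, Z[1]=0)=0; Z[7]=0
i=8: min(r-i=1, Z[2]=0)=0; Z[8]=0
i=9: outside box; Z[9]=0
i=10: outside box; Z[10]=4 scan→box=[10,14)
i=11: min(r-i=3, Z[1]=0)=0; Z[11]=0
i=12: min(r-i=2, Z[2]=0)=0; Z[12]=0
i=13: min(r-i=1, Z[3]=1)=1; Z[13]=1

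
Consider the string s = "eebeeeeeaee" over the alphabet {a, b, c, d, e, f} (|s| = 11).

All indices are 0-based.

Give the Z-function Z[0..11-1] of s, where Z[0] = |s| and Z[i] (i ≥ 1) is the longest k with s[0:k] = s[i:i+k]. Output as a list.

Z[0]=11
i=1: outside box; Z[1]=1 scan→box=[1,2)
i=2: outside box; Z[2]=0
i=3: outside box; Z[3]=2 scan→box=[3,5)
i=4: min(r-i=1, Z[1]=1)=1; Z[4]=2 scan→box=[4,6)
i=5: min(r-i=1, Z[1]=1)=1; Z[5]=2 scan→box=[5,7)
i=6: min(r-i=1, Z[1]=1)=1; Z[6]=2 scan→box=[6,8)
i=7: min(r-i=1, Z[1]=1)=1; Z[7]=1
i=8: outside box; Z[8]=0
i=9: outside box; Z[9]=2 scan→box=[9,11)
i=10: min(r-i=1, Z[1]=1)=1; Z[10]=1

[11, 1, 0, 2, 2, 2, 2, 1, 0, 2, 1]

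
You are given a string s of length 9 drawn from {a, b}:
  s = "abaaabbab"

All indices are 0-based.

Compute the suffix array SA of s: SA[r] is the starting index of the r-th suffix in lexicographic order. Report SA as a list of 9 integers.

rank | idx | suffix
   0 |   2 | aaabbab
   1 |   3 | aabbab
   2 |   7 | ab
   3 |   0 | abaaabbab
   4 |   4 | abbab
   5 |   8 | b
   6 |   1 | baaabbab
   7 |   6 | bab
   8 |   5 | bbab

[2, 3, 7, 0, 4, 8, 1, 6, 5]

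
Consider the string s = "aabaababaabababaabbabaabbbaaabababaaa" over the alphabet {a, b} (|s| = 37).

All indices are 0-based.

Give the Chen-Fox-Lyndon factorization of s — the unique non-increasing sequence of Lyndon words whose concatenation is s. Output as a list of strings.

emit factor 1: 'aabaababaabababaabbabaabbb' (i=0, period=26)
emit factor 2: 'aaababab' (i=26, period=8)
emit factor 3: 'a' (i=34, period=1)
emit factor 4: 'a' (i=35, period=1)
emit factor 5: 'a' (i=36, period=1)

["aabaababaabababaabbabaabbb", "aaababab", "a", "a", "a"]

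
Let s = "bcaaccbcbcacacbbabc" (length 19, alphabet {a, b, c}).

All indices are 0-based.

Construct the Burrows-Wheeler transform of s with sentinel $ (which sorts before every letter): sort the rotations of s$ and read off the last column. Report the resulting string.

rank  rotation              last
    0  $bcaaccbcbcacacbbabc  c
    1  aaccbcbcacacbbabc$bc  c
    2  abc$bcaaccbcbcacacbb  b
    3  acacbbabc$bcaaccbcbc  c
    4  acbbabc$bcaaccbcbcac  c
    5  accbcbcacacbbabc$bca  a
    6  babc$bcaaccbcbcacacb  b
    7  bbabc$bcaaccbcbcacac  c
    8  bc$bcaaccbcbcacacbba  a
    9  bcaaccbcbcacacbbabc$  $
   10  bcacacbbabc$bcaaccbc  c
   11  bcbcacacbbabc$bcaacc  c
   12  c$bcaaccbcbcacacbbab  b
   13  caaccbcbcacacbbabc$b  b
   14  cacacbbabc$bcaaccbcb  b
   15  cacbbabc$bcaaccbcbca  a
   16  cbbabc$bcaaccbcbcaca  a
   17  cbcacacbbabc$bcaaccb  b
   18  cbcbcacacbbabc$bcaac  c
   19  ccbcbcacacbbabc$bcaa  a

ccbccabca$ccbbbaabca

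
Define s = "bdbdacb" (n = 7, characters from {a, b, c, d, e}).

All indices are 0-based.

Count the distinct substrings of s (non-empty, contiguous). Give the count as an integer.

sorted suffixes:
  #0 SA[0]=4  'acb'
  #1 SA[1]=6  'b'
  #2 SA[2]=2  'bdacb'
  #3 SA[3]=0  'bdbdacb'
  #4 SA[4]=5  'cb'
  #5 SA[5]=3  'dacb'
  #6 SA[6]=1  'dbdacb'

SA = [4, 6, 2, 0, 5, 3, 1]
rank  pair      lcp
   1  s[4:],s[6:]  0  ''
   2  s[6:],s[2:]  1  'b'
   3  s[2:],s[0:]  2  'bd'
   4  s[0:],s[5:]  0  ''
   5  s[5:],s[3:]  0  ''
   6  s[3:],s[1:]  1  'd'

n(n+1)/2 = 7·8/2 = 28
Σ LCP = 0 + 0 + 1 + 2 + 0 + 0 + 1 = 4
distinct = 28 − 4 = 24

24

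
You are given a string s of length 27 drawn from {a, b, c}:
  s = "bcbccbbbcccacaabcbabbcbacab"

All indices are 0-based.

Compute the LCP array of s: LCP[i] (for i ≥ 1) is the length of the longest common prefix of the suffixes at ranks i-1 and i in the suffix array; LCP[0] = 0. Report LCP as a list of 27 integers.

rank | idx | suffix
   0 |  13 | aabcbabbcbacab
   1 |  25 | ab
   2 |  18 | abbcbacab
   3 |  14 | abcbabbcbacab
   4 |  11 | acaabcbabbcbacab
   5 |  23 | acab
   6 |  26 | b
   7 |  17 | babbcbacab
   8 |  22 | bacab
   9 |   5 | bbbcccacaabcbabbcbacab
  10 |  19 | bbcbacab
  11 |   6 | bbcccacaabcbabbcbacab
  12 |  15 | bcbabbcbacab
  13 |  20 | bcbacab
  14 |   0 | bcbccbbbcccacaabcbabbcbacab
  15 |   2 | bccbbbcccacaabcbabbcbacab
  16 |   7 | bcccacaabcbabbcbacab
  17 |  12 | caabcbabbcbacab
  18 |  24 | cab
  19 |  10 | cacaabcbabbcbacab
  20 |  16 | cbabbcbacab
  21 |  21 | cbacab
  22 |   4 | cbbbcccacaabcbabbcbacab
  23 |   1 | cbccbbbcccacaabcbabbcbacab
  24 |   9 | ccacaabcbabbcbacab
  25 |   3 | ccbbbcccacaabcbabbcbacab
  26 |   8 | cccacaabcbabbcbacab

SA = [13, 25, 18, 14, 11, 23, 26, 17, 22, 5, 19, 6, 15, 20, 0, 2, 7, 12, 24, 10, 16, 21, 4, 1, 9, 3, 8]
i: (SA[i-1],SA[i]) lcp shared
  1: (13,25) 1 'a'
  2: (25,18) 2 'ab'
  3: (18,14) 2 'ab'
  4: (14,11) 1 'a'
  5: (11,23) 3 'aca'
  6: (23,26) 0 ''
  7: (26,17) 1 'b'
  8: (17,22) 2 'ba'
  9: (22,5) 1 'b'
  10: (5,19) 2 'bb'
  11: (19,6) 3 'bbc'
  12: (6,15) 1 'b'
  13: (15,20) 4 'bcba'
  14: (20,0) 3 'bcb'
  15: (0,2) 2 'bc'
  16: (2,7) 3 'bcc'
  17: (7,12) 0 ''
  18: (12,24) 2 'ca'
  19: (24,10) 2 'ca'
  20: (10,16) 1 'c'
  21: (16,21) 3 'cba'
  22: (21,4) 2 'cb'
  23: (4,1) 2 'cb'
  24: (1,9) 1 'c'
  25: (9,3) 2 'cc'
  26: (3,8) 2 'cc'

[0, 1, 2, 2, 1, 3, 0, 1, 2, 1, 2, 3, 1, 4, 3, 2, 3, 0, 2, 2, 1, 3, 2, 2, 1, 2, 2]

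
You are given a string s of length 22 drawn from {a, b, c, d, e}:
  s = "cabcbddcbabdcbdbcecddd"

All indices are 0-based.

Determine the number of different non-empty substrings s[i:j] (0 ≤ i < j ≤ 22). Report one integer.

225

rank→(start, suffix):
  0 → (1, 'abcbddcbabdcbdbcecddd')
  1 → (9, 'abdcbdbcecddd')
  2 → (8, 'babdcbdbcecddd')
  3 → (2, 'bcbddcbabdcbdbcecddd')
  4 → (15, 'bcecddd')
  5 → (13, 'bdbcecddd')
  6 → (10, 'bdcbdbcecddd')
  7 → (4, 'bddcbabdcbdbcecddd')
  8 → (0, 'cabcbddcbabdcbdbcecddd')
  9 → (7, 'cbabdcbdbcecddd')
  10 → (12, 'cbdbcecddd')
  11 → (3, 'cbddcbabdcbdbcecddd')
  12 → (18, 'cddd')
  13 → (16, 'cecddd')
  14 → (21, 'd')
  15 → (14, 'dbcecddd')
  16 → (6, 'dcbabdcbdbcecddd')
  17 → (11, 'dcbdbcecddd')
  18 → (20, 'dd')
  19 → (5, 'ddcbabdcbdbcecddd')
  20 → (19, 'ddd')
  21 → (17, 'ecddd')

SA = [1, 9, 8, 2, 15, 13, 10, 4, 0, 7, 12, 3, 18, 16, 21, 14, 6, 11, 20, 5, 19, 17]
[i] adj suffixes → lcp
  [1] 1/9 → 2 ('ab')
  [2] 9/8 → 0 ('')
  [3] 8/2 → 1 ('b')
  [4] 2/15 → 2 ('bc')
  [5] 15/13 → 1 ('b')
  [6] 13/10 → 2 ('bd')
  [7] 10/4 → 2 ('bd')
  [8] 4/0 → 0 ('')
  [9] 0/7 → 1 ('c')
  [10] 7/12 → 2 ('cb')
  [11] 12/3 → 3 ('cbd')
  [12] 3/18 → 1 ('c')
  [13] 18/16 → 1 ('c')
  [14] 16/21 → 0 ('')
  [15] 21/14 → 1 ('d')
  [16] 14/6 → 1 ('d')
  [17] 6/11 → 3 ('dcb')
  [18] 11/20 → 1 ('d')
  [19] 20/5 → 2 ('dd')
  [20] 5/19 → 2 ('dd')
  [21] 19/17 → 0 ('')

n(n+1)/2 = 22·23/2 = 253
Σ LCP = 0 + 2 + 0 + 1 + 2 + 1 + 2 + 2 + 0 + 1 + 2 + 3 + 1 + 1 + 0 + 1 + 1 + 3 + 1 + 2 + 2 + 0 = 28
distinct = 253 − 28 = 225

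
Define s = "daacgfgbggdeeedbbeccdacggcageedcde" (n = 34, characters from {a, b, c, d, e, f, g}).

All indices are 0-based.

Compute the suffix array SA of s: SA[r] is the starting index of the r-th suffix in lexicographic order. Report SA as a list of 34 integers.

[1, 2, 21, 26, 15, 16, 7, 25, 18, 19, 31, 3, 22, 0, 20, 14, 30, 32, 10, 33, 17, 13, 29, 12, 28, 11, 5, 6, 24, 9, 27, 4, 23, 8]

rank→(start, suffix):
  0 → (1, 'aacgfgbggdeeedbbeccdacggcageedcde')
  1 → (2, 'acgfgbggdeeedbbeccdacggcageedcde')
  2 → (21, 'acggcageedcde')
  3 → (26, 'ageedcde')
  4 → (15, 'bbeccdacggcageedcde')
  5 → (16, 'beccdacggcageedcde')
  6 → (7, 'bggdeeedbbeccdacggcageedcde')
  7 → (25, 'cageedcde')
  8 → (18, 'ccdacggcageedcde')
  9 → (19, 'cdacggcageedcde')
  10 → (31, 'cde')
  11 → (3, 'cgfgbggdeeedbbeccdacggcageedcde')
  12 → (22, 'cggcageedcde')
  13 → (0, 'daacgfgbggdeeedbbeccdacggcageedcde')
  14 → (20, 'dacggcageedcde')
  15 → (14, 'dbbeccdacggcageedcde')
  16 → (30, 'dcde')
  17 → (32, 'de')
  18 → (10, 'deeedbbeccdacggcageedcde')
  19 → (33, 'e')
  20 → (17, 'eccdacggcageedcde')
  21 → (13, 'edbbeccdacggcageedcde')
  22 → (29, 'edcde')
  23 → (12, 'eedbbeccdacggcageedcde')
  24 → (28, 'eedcde')
  25 → (11, 'eeedbbeccdacggcageedcde')
  26 → (5, 'fgbggdeeedbbeccdacggcageedcde')
  27 → (6, 'gbggdeeedbbeccdacggcageedcde')
  28 → (24, 'gcageedcde')
  29 → (9, 'gdeeedbbeccdacggcageedcde')
  30 → (27, 'geedcde')
  31 → (4, 'gfgbggdeeedbbeccdacggcageedcde')
  32 → (23, 'ggcageedcde')
  33 → (8, 'ggdeeedbbeccdacggcageedcde')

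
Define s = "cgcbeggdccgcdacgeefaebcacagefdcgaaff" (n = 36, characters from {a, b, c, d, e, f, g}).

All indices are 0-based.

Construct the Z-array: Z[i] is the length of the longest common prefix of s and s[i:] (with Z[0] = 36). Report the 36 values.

Z[0]=36
i=1: outside box; Z[1]=0
i=2: outside box; Z[2]=1 grow→box=[2,3)
i=3: outside box; Z[3]=0
i=4: outside box; Z[4]=0
i=5: outside box; Z[5]=0
i=6: outside box; Z[6]=0
i=7: outside box; Z[7]=0
i=8: outside box; Z[8]=1 grow→box=[8,9)
i=9: outside box; Z[9]=3 grow→box=[9,12)
i=10: min(r-i=2, Z[1]=0)=0; Z[10]=0
i=11: min(r-i=1, Z[2]=1)=1; Z[11]=1
i=12: outside box; Z[12]=0
i=13: outside box; Z[13]=0
i=14: outside box; Z[14]=2 grow→box=[14,16)
i=15: min(r-i=1, Z[1]=0)=0; Z[15]=0
i=16: outside box; Z[16]=0
i=17: outside box; Z[17]=0
i=18: outside box; Z[18]=0
i=19: outside box; Z[19]=0
i=20: outside box; Z[20]=0
i=21: outside box; Z[21]=0
i=22: outside box; Z[22]=1 grow→box=[22,23)
i=23: outside box; Z[23]=0
i=24: outside box; Z[24]=1 grow→box=[24,25)
i=25: outside box; Z[25]=0
i=26: outside box; Z[26]=0
i=27: outside box; Z[27]=0
i=28: outside box; Z[28]=0
i=29: outside box; Z[29]=0
i=30: outside box; Z[30]=2 grow→box=[30,32)
i=31: min(r-i=1, Z[1]=0)=0; Z[31]=0
i=32: outside box; Z[32]=0
i=33: outside box; Z[33]=0
i=34: outside box; Z[34]=0
i=35: outside box; Z[35]=0

[36, 0, 1, 0, 0, 0, 0, 0, 1, 3, 0, 1, 0, 0, 2, 0, 0, 0, 0, 0, 0, 0, 1, 0, 1, 0, 0, 0, 0, 0, 2, 0, 0, 0, 0, 0]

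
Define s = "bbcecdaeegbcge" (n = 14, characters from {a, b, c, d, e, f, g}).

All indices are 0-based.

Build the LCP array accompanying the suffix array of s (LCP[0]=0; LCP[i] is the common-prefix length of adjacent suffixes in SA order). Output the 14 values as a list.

[0, 0, 1, 2, 0, 1, 1, 0, 0, 1, 1, 1, 0, 1]

rank | idx | suffix
   0 |   6 | aeegbcge
   1 |   0 | bbcecdaeegbcge
   2 |   1 | bcecdaeegbcge
   3 |  10 | bcge
   4 |   4 | cdaeegbcge
   5 |   2 | cecdaeegbcge
   6 |  11 | cge
   7 |   5 | daeegbcge
   8 |  13 | e
   9 |   3 | ecdaeegbcge
  10 |   7 | eegbcge
  11 |   8 | egbcge
  12 |   9 | gbcge
  13 |  12 | ge

SA = [6, 0, 1, 10, 4, 2, 11, 5, 13, 3, 7, 8, 9, 12]
i: (SA[i-1],SA[i]) lcp shared
  1: (6,0) 0 ''
  2: (0,1) 1 'b'
  3: (1,10) 2 'bc'
  4: (10,4) 0 ''
  5: (4,2) 1 'c'
  6: (2,11) 1 'c'
  7: (11,5) 0 ''
  8: (5,13) 0 ''
  9: (13,3) 1 'e'
  10: (3,7) 1 'e'
  11: (7,8) 1 'e'
  12: (8,9) 0 ''
  13: (9,12) 1 'g'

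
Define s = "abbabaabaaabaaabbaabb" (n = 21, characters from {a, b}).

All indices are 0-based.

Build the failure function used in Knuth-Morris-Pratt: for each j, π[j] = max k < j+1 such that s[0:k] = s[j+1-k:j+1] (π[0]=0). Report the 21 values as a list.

π[0] = 0
j=1 s[j]='b': π[1]=0 (border '')
j=2 s[j]='b': π[2]=0 (border '')
j=3 s[j]='a': π[3]=1 (border 'a')
j=4 s[j]='b': π[4]=2 (border 'ab')
j=5 s[j]='a': k: 2→0; π[5]=1 (border 'a')
j=6 s[j]='a': k: 1→0; π[6]=1 (border 'a')
j=7 s[j]='b': π[7]=2 (border 'ab')
j=8 s[j]='a': k: 2→0; π[8]=1 (border 'a')
j=9 s[j]='a': k: 1→0; π[9]=1 (border 'a')
j=10 s[j]='a': k: 1→0; π[10]=1 (border 'a')
j=11 s[j]='b': π[11]=2 (border 'ab')
j=12 s[j]='a': k: 2→0; π[12]=1 (border 'a')
j=13 s[j]='a': k: 1→0; π[13]=1 (border 'a')
j=14 s[j]='a': k: 1→0; π[14]=1 (border 'a')
j=15 s[j]='b': π[15]=2 (border 'ab')
j=16 s[j]='b': π[16]=3 (border 'abb')
j=17 s[j]='a': π[17]=4 (border 'abba')
j=18 s[j]='a': k: 4→1→0; π[18]=1 (border 'a')
j=19 s[j]='b': π[19]=2 (border 'ab')
j=20 s[j]='b': π[20]=3 (border 'abb')

[0, 0, 0, 1, 2, 1, 1, 2, 1, 1, 1, 2, 1, 1, 1, 2, 3, 4, 1, 2, 3]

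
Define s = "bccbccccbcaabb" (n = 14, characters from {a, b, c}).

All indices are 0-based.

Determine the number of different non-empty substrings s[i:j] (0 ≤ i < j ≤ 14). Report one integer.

rank→(start, suffix):
  0 → (10, 'aabb')
  1 → (11, 'abb')
  2 → (13, 'b')
  3 → (12, 'bb')
  4 → (8, 'bcaabb')
  5 → (0, 'bccbccccbcaabb')
  6 → (3, 'bccccbcaabb')
  7 → (9, 'caabb')
  8 → (7, 'cbcaabb')
  9 → (2, 'cbccccbcaabb')
  10 → (6, 'ccbcaabb')
  11 → (1, 'ccbccccbcaabb')
  12 → (5, 'cccbcaabb')
  13 → (4, 'ccccbcaabb')

SA = [10, 11, 13, 12, 8, 0, 3, 9, 7, 2, 6, 1, 5, 4]
i: (SA[i-1],SA[i]) lcp shared
  1: (10,11) 1 'a'
  2: (11,13) 0 ''
  3: (13,12) 1 'b'
  4: (12,8) 1 'b'
  5: (8,0) 2 'bc'
  6: (0,3) 3 'bcc'
  7: (3,9) 0 ''
  8: (9,7) 1 'c'
  9: (7,2) 3 'cbc'
  10: (2,6) 1 'c'
  11: (6,1) 4 'ccbc'
  12: (1,5) 2 'cc'
  13: (5,4) 3 'ccc'

n(n+1)/2 = 14·15/2 = 105
Σ LCP = 0 + 1 + 0 + 1 + 1 + 2 + 3 + 0 + 1 + 3 + 1 + 4 + 2 + 3 = 22
distinct = 105 − 22 = 83

83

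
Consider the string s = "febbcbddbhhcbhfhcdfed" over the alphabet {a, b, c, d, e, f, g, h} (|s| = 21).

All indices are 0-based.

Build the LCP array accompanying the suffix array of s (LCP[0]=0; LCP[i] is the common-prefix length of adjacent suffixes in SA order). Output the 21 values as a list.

[0, 1, 1, 1, 2, 0, 2, 1, 0, 1, 1, 1, 0, 1, 0, 2, 1, 0, 2, 1, 1]

rank→(start, suffix):
  0 → (2, 'bbcbddbhhcbhfhcdfed')
  1 → (3, 'bcbddbhhcbhfhcdfed')
  2 → (5, 'bddbhhcbhfhcdfed')
  3 → (12, 'bhfhcdfed')
  4 → (8, 'bhhcbhfhcdfed')
  5 → (4, 'cbddbhhcbhfhcdfed')
  6 → (11, 'cbhfhcdfed')
  7 → (16, 'cdfed')
  8 → (20, 'd')
  9 → (7, 'dbhhcbhfhcdfed')
  10 → (6, 'ddbhhcbhfhcdfed')
  11 → (17, 'dfed')
  12 → (1, 'ebbcbddbhhcbhfhcdfed')
  13 → (19, 'ed')
  14 → (0, 'febbcbddbhhcbhfhcdfed')
  15 → (18, 'fed')
  16 → (14, 'fhcdfed')
  17 → (10, 'hcbhfhcdfed')
  18 → (15, 'hcdfed')
  19 → (13, 'hfhcdfed')
  20 → (9, 'hhcbhfhcdfed')

SA = [2, 3, 5, 12, 8, 4, 11, 16, 20, 7, 6, 17, 1, 19, 0, 18, 14, 10, 15, 13, 9]
rank  pair      lcp
   1  s[2:],s[3:]  1  'b'
   2  s[3:],s[5:]  1  'b'
   3  s[5:],s[12:]  1  'b'
   4  s[12:],s[8:]  2  'bh'
   5  s[8:],s[4:]  0  ''
   6  s[4:],s[11:]  2  'cb'
   7  s[11:],s[16:]  1  'c'
   8  s[16:],s[20:]  0  ''
   9  s[20:],s[7:]  1  'd'
  10  s[7:],s[6:]  1  'd'
  11  s[6:],s[17:]  1  'd'
  12  s[17:],s[1:]  0  ''
  13  s[1:],s[19:]  1  'e'
  14  s[19:],s[0:]  0  ''
  15  s[0:],s[18:]  2  'fe'
  16  s[18:],s[14:]  1  'f'
  17  s[14:],s[10:]  0  ''
  18  s[10:],s[15:]  2  'hc'
  19  s[15:],s[13:]  1  'h'
  20  s[13:],s[9:]  1  'h'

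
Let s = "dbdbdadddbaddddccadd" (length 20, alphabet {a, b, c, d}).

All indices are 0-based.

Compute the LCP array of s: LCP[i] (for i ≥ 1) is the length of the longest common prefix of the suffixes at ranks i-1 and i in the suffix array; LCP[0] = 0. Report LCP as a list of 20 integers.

rank→(start, suffix):
  0 → (17, 'add')
  1 → (5, 'adddbaddddccadd')
  2 → (10, 'addddccadd')
  3 → (9, 'baddddccadd')
  4 → (3, 'bdadddbaddddccadd')
  5 → (1, 'bdbdadddbaddddccadd')
  6 → (16, 'cadd')
  7 → (15, 'ccadd')
  8 → (19, 'd')
  9 → (4, 'dadddbaddddccadd')
  10 → (8, 'dbaddddccadd')
  11 → (2, 'dbdadddbaddddccadd')
  12 → (0, 'dbdbdadddbaddddccadd')
  13 → (14, 'dccadd')
  14 → (18, 'dd')
  15 → (7, 'ddbaddddccadd')
  16 → (13, 'ddccadd')
  17 → (6, 'dddbaddddccadd')
  18 → (12, 'dddccadd')
  19 → (11, 'ddddccadd')

SA = [17, 5, 10, 9, 3, 1, 16, 15, 19, 4, 8, 2, 0, 14, 18, 7, 13, 6, 12, 11]
i: (SA[i-1],SA[i]) lcp shared
  1: (17,5) 3 'add'
  2: (5,10) 4 'addd'
  3: (10,9) 0 ''
  4: (9,3) 1 'b'
  5: (3,1) 2 'bd'
  6: (1,16) 0 ''
  7: (16,15) 1 'c'
  8: (15,19) 0 ''
  9: (19,4) 1 'd'
  10: (4,8) 1 'd'
  11: (8,2) 2 'db'
  12: (2,0) 3 'dbd'
  13: (0,14) 1 'd'
  14: (14,18) 1 'd'
  15: (18,7) 2 'dd'
  16: (7,13) 2 'dd'
  17: (13,6) 2 'dd'
  18: (6,12) 3 'ddd'
  19: (12,11) 3 'ddd'

[0, 3, 4, 0, 1, 2, 0, 1, 0, 1, 1, 2, 3, 1, 1, 2, 2, 2, 3, 3]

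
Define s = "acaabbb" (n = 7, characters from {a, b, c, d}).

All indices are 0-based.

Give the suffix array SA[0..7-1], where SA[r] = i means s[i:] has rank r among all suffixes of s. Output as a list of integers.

[2, 3, 0, 6, 5, 4, 1]

rank | idx | suffix
   0 |   2 | aabbb
   1 |   3 | abbb
   2 |   0 | acaabbb
   3 |   6 | b
   4 |   5 | bb
   5 |   4 | bbb
   6 |   1 | caabbb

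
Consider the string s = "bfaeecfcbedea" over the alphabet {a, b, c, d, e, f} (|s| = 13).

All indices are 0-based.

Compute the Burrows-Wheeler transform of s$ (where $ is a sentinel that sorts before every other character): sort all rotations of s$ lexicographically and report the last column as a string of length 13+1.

aefc$feedebabc

rank  rotation        last
    0  $bfaeecfcbedea  a
    1  a$bfaeecfcbede  e
    2  aeecfcbedea$bf  f
    3  bedea$bfaeecfc  c
    4  bfaeecfcbedea$  $
    5  cbedea$bfaeecf  f
    6  cfcbedea$bfaee  e
    7  dea$bfaeecfcbe  e
    8  ea$bfaeecfcbed  d
    9  ecfcbedea$bfae  e
   10  edea$bfaeecfcb  b
   11  eecfcbedea$bfa  a
   12  faeecfcbedea$b  b
   13  fcbedea$bfaeec  c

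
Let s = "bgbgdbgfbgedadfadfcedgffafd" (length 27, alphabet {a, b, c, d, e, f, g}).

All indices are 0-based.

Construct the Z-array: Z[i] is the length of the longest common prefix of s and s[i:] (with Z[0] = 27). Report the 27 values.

[27, 0, 2, 0, 0, 2, 0, 0, 2, 0, 0, 0, 0, 0, 0, 0, 0, 0, 0, 0, 0, 0, 0, 0, 0, 0, 0]

Z[0]=27
i=1: fresh scan; Z[1]=0
i=2: fresh scan; Z[2]=2 scan→box=[2,4)
i=3: min(r-i=1, Z[1]=0)=0; Z[3]=0
i=4: fresh scan; Z[4]=0
i=5: fresh scan; Z[5]=2 scan→box=[5,7)
i=6: min(r-i=1, Z[1]=0)=0; Z[6]=0
i=7: fresh scan; Z[7]=0
i=8: fresh scan; Z[8]=2 scan→box=[8,10)
i=9: min(r-i=1, Z[1]=0)=0; Z[9]=0
i=10: fresh scan; Z[10]=0
i=11: fresh scan; Z[11]=0
i=12: fresh scan; Z[12]=0
i=13: fresh scan; Z[13]=0
i=14: fresh scan; Z[14]=0
i=15: fresh scan; Z[15]=0
i=16: fresh scan; Z[16]=0
i=17: fresh scan; Z[17]=0
i=18: fresh scan; Z[18]=0
i=19: fresh scan; Z[19]=0
i=20: fresh scan; Z[20]=0
i=21: fresh scan; Z[21]=0
i=22: fresh scan; Z[22]=0
i=23: fresh scan; Z[23]=0
i=24: fresh scan; Z[24]=0
i=25: fresh scan; Z[25]=0
i=26: fresh scan; Z[26]=0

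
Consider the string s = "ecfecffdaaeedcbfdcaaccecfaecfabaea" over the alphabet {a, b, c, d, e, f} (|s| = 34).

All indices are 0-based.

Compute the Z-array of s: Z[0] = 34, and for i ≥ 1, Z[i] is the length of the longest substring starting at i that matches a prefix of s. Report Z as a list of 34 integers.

[34, 0, 0, 3, 0, 0, 0, 0, 0, 0, 1, 1, 0, 0, 0, 0, 0, 0, 0, 0, 0, 0, 3, 0, 0, 0, 3, 0, 0, 0, 0, 0, 1, 0]

Z[0]=34
i=1: outside box; Z[1]=0
i=2: outside box; Z[2]=0
i=3: outside box; Z[3]=3 extend→box=[3,6)
i=4: min(r-i=2, Z[1]=0)=0; Z[4]=0
i=5: min(r-i=1, Z[2]=0)=0; Z[5]=0
i=6: outside box; Z[6]=0
i=7: outside box; Z[7]=0
i=8: outside box; Z[8]=0
i=9: outside box; Z[9]=0
i=10: outside box; Z[10]=1 extend→box=[10,11)
i=11: outside box; Z[11]=1 extend→box=[11,12)
i=12: outside box; Z[12]=0
i=13: outside box; Z[13]=0
i=14: outside box; Z[14]=0
i=15: outside box; Z[15]=0
i=16: outside box; Z[16]=0
i=17: outside box; Z[17]=0
i=18: outside box; Z[18]=0
i=19: outside box; Z[19]=0
i=20: outside box; Z[20]=0
i=21: outside box; Z[21]=0
i=22: outside box; Z[22]=3 extend→box=[22,25)
i=23: min(r-i=2, Z[1]=0)=0; Z[23]=0
i=24: min(r-i=1, Z[2]=0)=0; Z[24]=0
i=25: outside box; Z[25]=0
i=26: outside box; Z[26]=3 extend→box=[26,29)
i=27: min(r-i=2, Z[1]=0)=0; Z[27]=0
i=28: min(r-i=1, Z[2]=0)=0; Z[28]=0
i=29: outside box; Z[29]=0
i=30: outside box; Z[30]=0
i=31: outside box; Z[31]=0
i=32: outside box; Z[32]=1 extend→box=[32,33)
i=33: outside box; Z[33]=0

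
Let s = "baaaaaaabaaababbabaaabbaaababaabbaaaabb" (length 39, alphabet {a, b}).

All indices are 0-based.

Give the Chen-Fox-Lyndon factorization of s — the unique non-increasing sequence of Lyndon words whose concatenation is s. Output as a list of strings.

emit factor 1: 'b' (i=0, period=1)
emit factor 2: 'aaaaaaabaaababbabaaabbaaababaabbaaaabb' (i=1, period=38)

["b", "aaaaaaabaaababbabaaabbaaababaabbaaaabb"]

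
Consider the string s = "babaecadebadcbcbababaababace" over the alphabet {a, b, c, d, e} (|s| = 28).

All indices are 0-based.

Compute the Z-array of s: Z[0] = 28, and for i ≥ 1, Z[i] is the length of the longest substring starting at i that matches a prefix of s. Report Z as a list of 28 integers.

[28, 0, 2, 0, 0, 0, 0, 0, 0, 2, 0, 0, 0, 1, 0, 4, 0, 4, 0, 2, 0, 0, 4, 0, 2, 0, 0, 0]

Z[0]=28
i=1: outside box; Z[1]=0
i=2: outside box; Z[2]=2 grow→box=[2,4)
i=3: min(r-i=1, Z[1]=0)=0; Z[3]=0
i=4: outside box; Z[4]=0
i=5: outside box; Z[5]=0
i=6: outside box; Z[6]=0
i=7: outside box; Z[7]=0
i=8: outside box; Z[8]=0
i=9: outside box; Z[9]=2 grow→box=[9,11)
i=10: min(r-i=1, Z[1]=0)=0; Z[10]=0
i=11: outside box; Z[11]=0
i=12: outside box; Z[12]=0
i=13: outside box; Z[13]=1 grow→box=[13,14)
i=14: outside box; Z[14]=0
i=15: outside box; Z[15]=4 grow→box=[15,19)
i=16: min(r-i=3, Z[1]=0)=0; Z[16]=0
i=17: min(r-i=2, Z[2]=2)=2; Z[17]=4 grow→box=[17,21)
i=18: min(r-i=3, Z[1]=0)=0; Z[18]=0
i=19: min(r-i=2, Z[2]=2)=2; Z[19]=2
i=20: min(r-i=1, Z[3]=0)=0; Z[20]=0
i=21: outside box; Z[21]=0
i=22: outside box; Z[22]=4 grow→box=[22,26)
i=23: min(r-i=3, Z[1]=0)=0; Z[23]=0
i=24: min(r-i=2, Z[2]=2)=2; Z[24]=2
i=25: min(r-i=1, Z[3]=0)=0; Z[25]=0
i=26: outside box; Z[26]=0
i=27: outside box; Z[27]=0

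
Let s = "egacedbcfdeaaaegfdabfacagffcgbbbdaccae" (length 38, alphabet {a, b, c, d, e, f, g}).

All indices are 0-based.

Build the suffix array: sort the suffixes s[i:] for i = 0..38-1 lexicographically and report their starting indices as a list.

[11, 12, 18, 21, 33, 2, 36, 13, 23, 29, 30, 6, 31, 19, 35, 22, 34, 3, 7, 27, 17, 32, 5, 9, 37, 10, 4, 0, 14, 20, 26, 16, 8, 25, 1, 28, 15, 24]

rank→(start, suffix):
  0 → (11, 'aaaegfdabfacagffcgbbbdaccae')
  1 → (12, 'aaegfdabfacagffcgbbbdaccae')
  2 → (18, 'abfacagffcgbbbdaccae')
  3 → (21, 'acagffcgbbbdaccae')
  4 → (33, 'accae')
  5 → (2, 'acedbcfdeaaaegfdabfacagffcgbbbdaccae')
  6 → (36, 'ae')
  7 → (13, 'aegfdabfacagffcgbbbdaccae')
  8 → (23, 'agffcgbbbdaccae')
  9 → (29, 'bbbdaccae')
  10 → (30, 'bbdaccae')
  11 → (6, 'bcfdeaaaegfdabfacagffcgbbbdaccae')
  12 → (31, 'bdaccae')
  13 → (19, 'bfacagffcgbbbdaccae')
  14 → (35, 'cae')
  15 → (22, 'cagffcgbbbdaccae')
  16 → (34, 'ccae')
  17 → (3, 'cedbcfdeaaaegfdabfacagffcgbbbdaccae')
  18 → (7, 'cfdeaaaegfdabfacagffcgbbbdaccae')
  19 → (27, 'cgbbbdaccae')
  20 → (17, 'dabfacagffcgbbbdaccae')
  21 → (32, 'daccae')
  22 → (5, 'dbcfdeaaaegfdabfacagffcgbbbdaccae')
  23 → (9, 'deaaaegfdabfacagffcgbbbdaccae')
  24 → (37, 'e')
  25 → (10, 'eaaaegfdabfacagffcgbbbdaccae')
  26 → (4, 'edbcfdeaaaegfdabfacagffcgbbbdaccae')
  27 → (0, 'egacedbcfdeaaaegfdabfacagffcgbbbdaccae')
  28 → (14, 'egfdabfacagffcgbbbdaccae')
  29 → (20, 'facagffcgbbbdaccae')
  30 → (26, 'fcgbbbdaccae')
  31 → (16, 'fdabfacagffcgbbbdaccae')
  32 → (8, 'fdeaaaegfdabfacagffcgbbbdaccae')
  33 → (25, 'ffcgbbbdaccae')
  34 → (1, 'gacedbcfdeaaaegfdabfacagffcgbbbdaccae')
  35 → (28, 'gbbbdaccae')
  36 → (15, 'gfdabfacagffcgbbbdaccae')
  37 → (24, 'gffcgbbbdaccae')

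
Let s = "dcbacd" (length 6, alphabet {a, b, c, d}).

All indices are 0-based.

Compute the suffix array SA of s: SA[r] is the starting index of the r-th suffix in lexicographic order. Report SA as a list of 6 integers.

[3, 2, 1, 4, 5, 0]

rank | idx | suffix
   0 |   3 | acd
   1 |   2 | bacd
   2 |   1 | cbacd
   3 |   4 | cd
   4 |   5 | d
   5 |   0 | dcbacd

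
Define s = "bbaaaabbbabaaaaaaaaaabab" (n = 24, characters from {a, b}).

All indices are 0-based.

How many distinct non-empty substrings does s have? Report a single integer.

219

rank | idx | suffix
   0 |  11 | aaaaaaaaaabab
   1 |  12 | aaaaaaaaabab
   2 |  13 | aaaaaaaabab
   3 |  14 | aaaaaaabab
   4 |  15 | aaaaaabab
   5 |  16 | aaaaabab
   6 |  17 | aaaabab
   7 |   2 | aaaabbbabaaaaaaaaaabab
   8 |  18 | aaabab
   9 |   3 | aaabbbabaaaaaaaaaabab
  10 |  19 | aabab
  11 |   4 | aabbbabaaaaaaaaaabab
  12 |  22 | ab
  13 |   9 | abaaaaaaaaaabab
  14 |  20 | abab
  15 |   5 | abbbabaaaaaaaaaabab
  16 |  23 | b
  17 |  10 | baaaaaaaaaabab
  18 |   1 | baaaabbbabaaaaaaaaaabab
  19 |  21 | bab
  20 |   8 | babaaaaaaaaaabab
  21 |   0 | bbaaaabbbabaaaaaaaaaabab
  22 |   7 | bbabaaaaaaaaaabab
  23 |   6 | bbbabaaaaaaaaaabab

SA = [11, 12, 13, 14, 15, 16, 17, 2, 18, 3, 19, 4, 22, 9, 20, 5, 23, 10, 1, 21, 8, 0, 7, 6]
[i] adj suffixes → lcp
  [1] 11/12 → 9 ('aaaaaaaaa')
  [2] 12/13 → 8 ('aaaaaaaa')
  [3] 13/14 → 7 ('aaaaaaa')
  [4] 14/15 → 6 ('aaaaaa')
  [5] 15/16 → 5 ('aaaaa')
  [6] 16/17 → 4 ('aaaa')
  [7] 17/2 → 5 ('aaaab')
  [8] 2/18 → 3 ('aaa')
  [9] 18/3 → 4 ('aaab')
  [10] 3/19 → 2 ('aa')
  [11] 19/4 → 3 ('aab')
  [12] 4/22 → 1 ('a')
  [13] 22/9 → 2 ('ab')
  [14] 9/20 → 3 ('aba')
  [15] 20/5 → 2 ('ab')
  [16] 5/23 → 0 ('')
  [17] 23/10 → 1 ('b')
  [18] 10/1 → 5 ('baaaa')
  [19] 1/21 → 2 ('ba')
  [20] 21/8 → 3 ('bab')
  [21] 8/0 → 1 ('b')
  [22] 0/7 → 3 ('bba')
  [23] 7/6 → 2 ('bb')

n(n+1)/2 = 24·25/2 = 300
Σ LCP = 0 + 9 + 8 + 7 + 6 + 5 + 4 + 5 + 3 + 4 + 2 + 3 + 1 + 2 + 3 + 2 + 0 + 1 + 5 + 2 + 3 + 1 + 3 + 2 = 81
distinct = 300 − 81 = 219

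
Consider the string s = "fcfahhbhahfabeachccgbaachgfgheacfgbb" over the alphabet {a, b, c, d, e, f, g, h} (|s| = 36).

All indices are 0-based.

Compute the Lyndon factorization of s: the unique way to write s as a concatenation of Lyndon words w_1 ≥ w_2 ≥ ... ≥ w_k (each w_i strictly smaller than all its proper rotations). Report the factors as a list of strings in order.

emit factor 1: 'f' (i=0, period=1)
emit factor 2: 'cf' (i=1, period=2)
emit factor 3: 'ahhbh' (i=3, period=5)
emit factor 4: 'ahf' (i=8, period=3)
emit factor 5: 'abeachccgb' (i=11, period=10)
emit factor 6: 'aachgfgheacfgbb' (i=21, period=15)

["f", "cf", "ahhbh", "ahf", "abeachccgb", "aachgfgheacfgbb"]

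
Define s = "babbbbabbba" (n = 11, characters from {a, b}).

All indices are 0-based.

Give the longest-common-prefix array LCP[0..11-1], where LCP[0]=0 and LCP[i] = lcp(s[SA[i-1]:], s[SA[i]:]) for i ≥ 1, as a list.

[0, 1, 4, 0, 2, 5, 1, 3, 2, 4, 3]

sorted suffixes:
  #0 SA[0]=10  'a'
  #1 SA[1]=6  'abbba'
  #2 SA[2]=1  'abbbbabbba'
  #3 SA[3]=9  'ba'
  #4 SA[4]=5  'babbba'
  #5 SA[5]=0  'babbbbabbba'
  #6 SA[6]=8  'bba'
  #7 SA[7]=4  'bbabbba'
  #8 SA[8]=7  'bbba'
  #9 SA[9]=3  'bbbabbba'
  #10 SA[10]=2  'bbbbabbba'

SA = [10, 6, 1, 9, 5, 0, 8, 4, 7, 3, 2]
i: (SA[i-1],SA[i]) lcp shared
  1: (10,6) 1 'a'
  2: (6,1) 4 'abbb'
  3: (1,9) 0 ''
  4: (9,5) 2 'ba'
  5: (5,0) 5 'babbb'
  6: (0,8) 1 'b'
  7: (8,4) 3 'bba'
  8: (4,7) 2 'bb'
  9: (7,3) 4 'bbba'
  10: (3,2) 3 'bbb'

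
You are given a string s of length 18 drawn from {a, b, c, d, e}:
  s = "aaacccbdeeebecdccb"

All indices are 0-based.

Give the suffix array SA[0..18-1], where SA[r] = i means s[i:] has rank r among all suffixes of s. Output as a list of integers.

[0, 1, 2, 17, 6, 11, 16, 5, 15, 4, 3, 13, 14, 7, 10, 12, 9, 8]

sorted suffixes:
  #0 SA[0]=0  'aaacccbdeeebecdccb'
  #1 SA[1]=1  'aacccbdeeebecdccb'
  #2 SA[2]=2  'acccbdeeebecdccb'
  #3 SA[3]=17  'b'
  #4 SA[4]=6  'bdeeebecdccb'
  #5 SA[5]=11  'becdccb'
  #6 SA[6]=16  'cb'
  #7 SA[7]=5  'cbdeeebecdccb'
  #8 SA[8]=15  'ccb'
  #9 SA[9]=4  'ccbdeeebecdccb'
  #10 SA[10]=3  'cccbdeeebecdccb'
  #11 SA[11]=13  'cdccb'
  #12 SA[12]=14  'dccb'
  #13 SA[13]=7  'deeebecdccb'
  #14 SA[14]=10  'ebecdccb'
  #15 SA[15]=12  'ecdccb'
  #16 SA[16]=9  'eebecdccb'
  #17 SA[17]=8  'eeebecdccb'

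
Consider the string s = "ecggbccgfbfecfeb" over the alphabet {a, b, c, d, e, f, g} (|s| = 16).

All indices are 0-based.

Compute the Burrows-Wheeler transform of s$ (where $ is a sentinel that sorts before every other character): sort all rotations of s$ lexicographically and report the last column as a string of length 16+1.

begfbeceff$gcbgcc

rank  rotation           last
    0  $ecggbccgfbfecfeb  b
    1  b$ecggbccgfbfecfe  e
    2  bccgfbfecfeb$ecgg  g
    3  bfecfeb$ecggbccgf  f
    4  ccgfbfecfeb$ecggb  b
    5  cfeb$ecggbccgfbfe  e
    6  cgfbfecfeb$ecggbc  c
    7  cggbccgfbfecfeb$e  e
    8  eb$ecggbccgfbfecf  f
    9  ecfeb$ecggbccgfbf  f
   10  ecggbccgfbfecfeb$  $
   11  fbfecfeb$ecggbccg  g
   12  feb$ecggbccgfbfec  c
   13  fecfeb$ecggbccgfb  b
   14  gbccgfbfecfeb$ecg  g
   15  gfbfecfeb$ecggbcc  c
   16  ggbccgfbfecfeb$ec  c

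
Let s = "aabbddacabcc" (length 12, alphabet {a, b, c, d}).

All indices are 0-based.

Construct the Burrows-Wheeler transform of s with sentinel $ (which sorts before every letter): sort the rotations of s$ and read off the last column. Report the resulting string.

c$acdaabcabdb

rank  rotation       last
    0  $aabbddacabcc  c
    1  aabbddacabcc$  $
    2  abbddacabcc$a  a
    3  abcc$aabbddac  c
    4  acabcc$aabbdd  d
    5  bbddacabcc$aa  a
    6  bcc$aabbddaca  a
    7  bddacabcc$aab  b
    8  c$aabbddacabc  c
    9  cabcc$aabbdda  a
   10  cc$aabbddacab  b
   11  dacabcc$aabbd  d
   12  ddacabcc$aabb  b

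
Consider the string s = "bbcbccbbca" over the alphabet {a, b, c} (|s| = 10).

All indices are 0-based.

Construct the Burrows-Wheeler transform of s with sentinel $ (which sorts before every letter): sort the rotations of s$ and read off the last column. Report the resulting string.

acc$bbcbcbb

rank  rotation     last
    0  $bbcbccbbca  a
    1  a$bbcbccbbc  c
    2  bbca$bbcbcc  c
    3  bbcbccbbca$  $
    4  bca$bbcbccb  b
    5  bcbccbbca$b  b
    6  bccbbca$bbc  c
    7  ca$bbcbccbb  b
    8  cbbca$bbcbc  c
    9  cbccbbca$bb  b
   10  ccbbca$bbcb  b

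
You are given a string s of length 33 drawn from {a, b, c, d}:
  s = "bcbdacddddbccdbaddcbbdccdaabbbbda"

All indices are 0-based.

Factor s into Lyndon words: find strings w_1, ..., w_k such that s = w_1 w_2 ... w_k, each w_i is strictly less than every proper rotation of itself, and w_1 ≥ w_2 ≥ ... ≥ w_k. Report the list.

["bcbd", "acddddbccdbaddcbbdccd", "aabbbbd", "a"]

emit factor 1: 'bcbd' (i=0, period=4)
emit factor 2: 'acddddbccdbaddcbbdccd' (i=4, period=21)
emit factor 3: 'aabbbbd' (i=25, period=7)
emit factor 4: 'a' (i=32, period=1)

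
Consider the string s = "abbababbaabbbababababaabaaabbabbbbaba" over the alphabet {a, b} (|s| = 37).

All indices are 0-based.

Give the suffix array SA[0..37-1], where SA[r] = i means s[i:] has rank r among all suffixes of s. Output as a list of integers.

[36, 24, 21, 25, 8, 34, 22, 19, 17, 15, 13, 3, 5, 0, 26, 9, 29, 35, 23, 20, 7, 33, 18, 16, 14, 12, 2, 4, 28, 6, 32, 11, 1, 27, 31, 10, 30]

sorted suffixes:
  #0 SA[0]=36  'a'
  #1 SA[1]=24  'aaabbabbbbaba'
  #2 SA[2]=21  'aabaaabbabbbbaba'
  #3 SA[3]=25  'aabbabbbbaba'
  #4 SA[4]=8  'aabbbababababaabaaabbabbbbaba'
  #5 SA[5]=34  'aba'
  #6 SA[6]=22  'abaaabbabbbbaba'
  #7 SA[7]=19  'abaabaaabbabbbbaba'
  #8 SA[8]=17  'ababaabaaabbabbbbaba'
  #9 SA[9]=15  'abababaabaaabbabbbbaba'
  #10 SA[10]=13  'ababababaabaaabbabbbbaba'
  #11 SA[11]=3  'ababbaabbbababababaabaaabbabbbbaba'
  #12 SA[12]=5  'abbaabbbababababaabaaabbabbbbaba'
  #13 SA[13]=0  'abbababbaabbbababababaabaaabbabbbbaba'
  #14 SA[14]=26  'abbabbbbaba'
  #15 SA[15]=9  'abbbababababaabaaabbabbbbaba'
  #16 SA[16]=29  'abbbbaba'
  #17 SA[17]=35  'ba'
  #18 SA[18]=23  'baaabbabbbbaba'
  #19 SA[19]=20  'baabaaabbabbbbaba'
  #20 SA[20]=7  'baabbbababababaabaaabbabbbbaba'
  #21 SA[21]=33  'baba'
  #22 SA[22]=18  'babaabaaabbabbbbaba'
  #23 SA[23]=16  'bababaabaaabbabbbbaba'
  #24 SA[24]=14  'babababaabaaabbabbbbaba'
  #25 SA[25]=12  'bababababaabaaabbabbbbaba'
  #26 SA[26]=2  'bababbaabbbababababaabaaabbabbbbaba'
  #27 SA[27]=4  'babbaabbbababababaabaaabbabbbbaba'
  #28 SA[28]=28  'babbbbaba'
  #29 SA[29]=6  'bbaabbbababababaabaaabbabbbbaba'
  #30 SA[30]=32  'bbaba'
  #31 SA[31]=11  'bbababababaabaaabbabbbbaba'
  #32 SA[32]=1  'bbababbaabbbababababaabaaabbabbbbaba'
  #33 SA[33]=27  'bbabbbbaba'
  #34 SA[34]=31  'bbbaba'
  #35 SA[35]=10  'bbbababababaabaaabbabbbbaba'
  #36 SA[36]=30  'bbbbaba'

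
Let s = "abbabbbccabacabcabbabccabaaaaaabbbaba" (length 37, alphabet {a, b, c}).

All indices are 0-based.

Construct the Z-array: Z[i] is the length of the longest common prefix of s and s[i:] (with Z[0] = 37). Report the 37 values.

Z[0]=37
i=1: outside box; Z[1]=0
i=2: outside box; Z[2]=0
i=3: outside box; Z[3]=3 grow→box=[3,6)
i=4: min(r-i=2, Z[1]=0)=0; Z[4]=0
i=5: min(r-i=1, Z[2]=0)=0; Z[5]=0
i=6: outside box; Z[6]=0
i=7: outside box; Z[7]=0
i=8: outside box; Z[8]=0
i=9: outside box; Z[9]=2 grow→box=[9,11)
i=10: min(r-i=1, Z[1]=0)=0; Z[10]=0
i=11: outside box; Z[11]=1 grow→box=[11,12)
i=12: outside box; Z[12]=0
i=13: outside box; Z[13]=2 grow→box=[13,15)
i=14: min(r-i=1, Z[1]=0)=0; Z[14]=0
i=15: outside box; Z[15]=0
i=16: outside box; Z[16]=5 grow→box=[16,21)
i=17: min(r-i=4, Z[1]=0)=0; Z[17]=0
i=18: min(r-i=3, Z[2]=0)=0; Z[18]=0
i=19: min(r-i=2, Z[3]=3)=2; Z[19]=2
i=20: min(r-i=1, Z[4]=0)=0; Z[20]=0
i=21: outside box; Z[21]=0
i=22: outside box; Z[22]=0
i=23: outside box; Z[23]=2 grow→box=[23,25)
i=24: min(r-i=1, Z[1]=0)=0; Z[24]=0
i=25: outside box; Z[25]=1 grow→box=[25,26)
i=26: outside box; Z[26]=1 grow→box=[26,27)
i=27: outside box; Z[27]=1 grow→box=[27,28)
i=28: outside box; Z[28]=1 grow→box=[28,29)
i=29: outside box; Z[29]=1 grow→box=[29,30)
i=30: outside box; Z[30]=3 grow→box=[30,33)
i=31: min(r-i=2, Z[1]=0)=0; Z[31]=0
i=32: min(r-i=1, Z[2]=0)=0; Z[32]=0
i=33: outside box; Z[33]=0
i=34: outside box; Z[34]=2 grow→box=[34,36)
i=35: min(r-i=1, Z[1]=0)=0; Z[35]=0
i=36: outside box; Z[36]=1 grow→box=[36,37)

[37, 0, 0, 3, 0, 0, 0, 0, 0, 2, 0, 1, 0, 2, 0, 0, 5, 0, 0, 2, 0, 0, 0, 2, 0, 1, 1, 1, 1, 1, 3, 0, 0, 0, 2, 0, 1]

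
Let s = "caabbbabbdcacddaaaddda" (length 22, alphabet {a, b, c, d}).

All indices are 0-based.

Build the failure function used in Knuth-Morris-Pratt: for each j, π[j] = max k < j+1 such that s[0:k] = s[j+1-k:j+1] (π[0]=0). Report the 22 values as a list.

π[0] = 0
j=1 s[j]='a': π[1]=0 (border '')
j=2 s[j]='a': π[2]=0 (border '')
j=3 s[j]='b': π[3]=0 (border '')
j=4 s[j]='b': π[4]=0 (border '')
j=5 s[j]='b': π[5]=0 (border '')
j=6 s[j]='a': π[6]=0 (border '')
j=7 s[j]='b': π[7]=0 (border '')
j=8 s[j]='b': π[8]=0 (border '')
j=9 s[j]='d': π[9]=0 (border '')
j=10 s[j]='c': π[10]=1 (border 'c')
j=11 s[j]='a': π[11]=2 (border 'ca')
j=12 s[j]='c': k: 2→0; π[12]=1 (border 'c')
j=13 s[j]='d': k: 1→0; π[13]=0 (border '')
j=14 s[j]='d': π[14]=0 (border '')
j=15 s[j]='a': π[15]=0 (border '')
j=16 s[j]='a': π[16]=0 (border '')
j=17 s[j]='a': π[17]=0 (border '')
j=18 s[j]='d': π[18]=0 (border '')
j=19 s[j]='d': π[19]=0 (border '')
j=20 s[j]='d': π[20]=0 (border '')
j=21 s[j]='a': π[21]=0 (border '')

[0, 0, 0, 0, 0, 0, 0, 0, 0, 0, 1, 2, 1, 0, 0, 0, 0, 0, 0, 0, 0, 0]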